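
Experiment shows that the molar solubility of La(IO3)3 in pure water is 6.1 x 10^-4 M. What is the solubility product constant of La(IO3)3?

La(IO3)3(s) <=> La^3+(aq) + 3 IO3^-(aq)
Let s = molar solubility. Then [La^3+] = s and [IO3^-] = 3s.
Ksp = [La^3+][IO3^-]^3
So Ksp = s × (3s)^3 = 27s^4
With s = 6.1 × 10^-4: Ksp = 3.7 × 10^-12

Ksp ≈ 3.7 × 10^-12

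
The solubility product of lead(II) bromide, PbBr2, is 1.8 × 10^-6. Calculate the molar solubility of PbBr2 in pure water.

s = 7.7e-3 M

PbBr2(s) ⇌ Pb^2+ + 2 Br^-
Ksp = [Pb^2+][Br^-]^2
Let s = molar solubility. Then [Pb^2+] = s and [Br^-] = 2s.
Ksp = s(2s)^2 = 4s^3
s^3 = 1.8 × 10^-6 / 4, so s = 7.7 × 10^-3 M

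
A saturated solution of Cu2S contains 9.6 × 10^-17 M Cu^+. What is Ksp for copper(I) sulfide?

Cu2S(s) ⇌ 2 Cu^+(aq) + S^2-(aq)
Stoichiometry gives [S^2-] = (1/2)[Cu^+] = 4.80 x 10^-17 M.
Ksp = [Cu^+]^2[S^2-]
Ksp = (9.6 × 10^-17)^2 × 4.80 x 10^-17 = 4.4 × 10^-49

4.4 × 10^-49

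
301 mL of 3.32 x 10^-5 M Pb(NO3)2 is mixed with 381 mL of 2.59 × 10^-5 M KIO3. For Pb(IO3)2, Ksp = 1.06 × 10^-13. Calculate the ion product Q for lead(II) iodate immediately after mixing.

Total volume = 301 + 381 = 682 mL.
[Pb^2+] = 3.32 × 10^-5 × (301/682) = 1.465 × 10^-5 M
[IO3^-] = 2.59 x 10^-5 × (381/682) = 1.447 × 10^-5 M
Pb(IO3)2(s) ⇌ Pb^2+ + 2 IO3^-, so Q = [Pb^2+][IO3^-]^2
Q = (1.465 x 10^-5)(1.447 × 10^-5)^2 = 3.07 × 10^-15
Q < Ksp, so no precipitate of Pb(IO3)2 forms.

Q ≈ 3.07e-15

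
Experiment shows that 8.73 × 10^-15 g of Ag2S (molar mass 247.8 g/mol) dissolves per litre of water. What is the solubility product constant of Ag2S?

1.75 x 10^-49

Molar solubility s = (8.73 × 10^-15 g/L) / (247.8 g/mol) = 3.523 × 10^-17 M.
Ag2S(s) <=> 2 Ag^+ + S^2-
With molar solubility s: [Ag^+] = 2s, [S^2-] = s.
Ksp = [Ag^+]^2[S^2-]
Ksp = (2s)^2s = 4s^3
Ksp = 4 × (3.523 x 10^-17)^3 = 1.75 x 10^-49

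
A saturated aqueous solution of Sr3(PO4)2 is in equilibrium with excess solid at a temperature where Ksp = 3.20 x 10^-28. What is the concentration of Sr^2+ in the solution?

3.73 × 10^-6 M

Sr3(PO4)2(s) <=> 3 Sr^2+ + 2 PO4^3-
Ksp = [Sr^2+]^3[PO4^3-]^2
Let s = molar solubility. Then [Sr^2+] = 3s and [PO4^3-] = 2s.
Substituting: Ksp = (3s)^3(2s)^2 = 108s^5
Solving, s = (3.20 x 10^-28/108)^(1/5) = 1.243 × 10^-6 M
[Sr^2+] = 3s = 3.73 x 10^-6 M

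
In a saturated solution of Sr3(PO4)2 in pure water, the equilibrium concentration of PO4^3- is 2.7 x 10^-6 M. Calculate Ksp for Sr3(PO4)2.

Ksp ≈ 4.8 x 10^-28

Sr3(PO4)2(s) <=> 3 Sr^2+ + 2 PO4^3-
Stoichiometry gives [Sr^2+] = (3/2)[PO4^3-] = 4.05 × 10^-6 M.
Ksp = [Sr^2+]^3[PO4^3-]^2
Ksp = (4.05 × 10^-6)^3 × (2.7 × 10^-6)^2 = 4.8 × 10^-28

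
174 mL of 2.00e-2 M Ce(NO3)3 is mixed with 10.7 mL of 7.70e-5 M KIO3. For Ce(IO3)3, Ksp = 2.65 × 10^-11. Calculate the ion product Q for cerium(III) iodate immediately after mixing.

Total volume = 174 + 10.7 = 184.7 mL.
[Ce^3+] = 2.00 × 10^-2 × (174/184.7) = 1.884 x 10^-2 M
[IO3^-] = 7.70 x 10^-5 × (10.7/184.7) = 4.461 × 10^-6 M
Ce(IO3)3(s) ⇌ Ce^3+ + 3 IO3^-, so Q = [Ce^3+][IO3^-]^3
Q = (1.884 × 10^-2)(4.461 × 10^-6)^3 = 1.67 × 10^-18
Q < Ksp, so no precipitate of Ce(IO3)3 forms.

1.67e-18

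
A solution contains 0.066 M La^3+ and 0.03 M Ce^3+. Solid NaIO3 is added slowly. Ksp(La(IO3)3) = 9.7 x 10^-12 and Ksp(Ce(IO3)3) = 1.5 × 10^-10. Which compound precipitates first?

Each salt begins to precipitate when Q = Ksp, i.e. when [IO3^-] reaches its threshold.
For La(IO3)3: 9.7 x 10^-12 = 0.066 × [IO3^-]^3  ⇒  [IO3^-] = 5.3 × 10^-4 M.
For Ce(IO3)3: 1.5 × 10^-10 = 0.03 × [IO3^-]^3  ⇒  [IO3^-] = 1.7 × 10^-3 M.
The salt with the lower threshold [IO3^-] precipitates first: La(IO3)3.

La(IO3)3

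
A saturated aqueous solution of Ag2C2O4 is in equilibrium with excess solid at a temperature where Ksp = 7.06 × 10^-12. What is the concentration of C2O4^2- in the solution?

[C2O4^2-] = 1.21 × 10^-4 M

Ag2C2O4(s) ⇌ 2 Ag^+(aq) + C2O4^2-(aq)
Ksp = [Ag^+]^2[C2O4^2-]
Let s = molar solubility. Then [Ag^+] = 2s and [C2O4^2-] = s.
So Ksp = (2s)^2 × s = 4s^3
Solving, s = (7.06 × 10^-12/4)^(1/3) = 1.209 × 10^-4 M
[C2O4^2-] = s = 1.21 x 10^-4 M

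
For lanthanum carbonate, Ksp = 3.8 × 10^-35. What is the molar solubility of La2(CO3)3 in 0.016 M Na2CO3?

La2(CO3)3(s) ⇌ 2 La^3+ + 3 CO3^2-
Ksp = [La^3+]^2[CO3^2-]^3
Let s = moles of La2(CO3)3 that dissolve per litre. [La^3+] = 2s, [CO3^2-] = 0.016 + 3s ≈ 0.016 (since CO3^2- from Na2CO3 dominates).
Ksp ≈ (2s)^2 × (0.016)^3
s = 1.5 × 10^-15 M
Check: 3s = 4.6 x 10^-15 ≪ 0.016, so the approximation is valid.

s ≈ 1.5e-15 M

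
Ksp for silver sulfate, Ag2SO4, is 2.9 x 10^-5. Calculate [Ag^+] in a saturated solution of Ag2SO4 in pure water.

3.9e-2 M

Ag2SO4(s) ⇌ 2 Ag^+(aq) + SO4^2-(aq)
Ksp = [Ag^+]^2[SO4^2-]
For each mole of Ag2SO4 that dissolves: [Ag^+] = 2s, [SO4^2-] = s.
So Ksp = (2s)^2 × s = 4s^3
Solving, s = (2.9 x 10^-5/4)^(1/3) = 1.94 × 10^-2 M
[Ag^+] = 2s = 3.9 x 10^-2 M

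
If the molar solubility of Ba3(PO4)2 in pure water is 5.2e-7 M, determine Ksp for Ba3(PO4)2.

4.1 × 10^-30

Ba3(PO4)2(s) <=> 3 Ba^2+(aq) + 2 PO4^3-(aq)
Let s = molar solubility. Then [Ba^2+] = 3s and [PO4^3-] = 2s.
Ksp = [Ba^2+]^3[PO4^3-]^2
So Ksp = (3s)^3 × (2s)^2 = 108s^5
With s = 5.2 x 10^-7: Ksp = 4.1 × 10^-30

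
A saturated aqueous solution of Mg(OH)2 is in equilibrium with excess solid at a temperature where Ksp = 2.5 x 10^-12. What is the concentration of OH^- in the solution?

Mg(OH)2(s) ⇌ Mg^2+ + 2 OH^-
Ksp = [Mg^2+][OH^-]^2
With molar solubility s: [Mg^2+] = s, [OH^-] = 2s.
Ksp = s(2s)^2 = 4s^3
s = (2.5 x 10^-12 / 4)^(1/3) = 8.55 × 10^-5 M
[OH^-] = 2s = 1.7 × 10^-4 M

[OH^-] = 1.7e-4 M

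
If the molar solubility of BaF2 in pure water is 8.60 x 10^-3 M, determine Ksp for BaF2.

BaF2(s) <=> Ba^2+(aq) + 2 F^-(aq)
With molar solubility s: [Ba^2+] = s, [F^-] = 2s.
Ksp = [Ba^2+][F^-]^2
Ksp = s(2s)^2 = 4s^3
With s = 8.60 × 10^-3: Ksp = 2.54 × 10^-6

Ksp = 2.54e-6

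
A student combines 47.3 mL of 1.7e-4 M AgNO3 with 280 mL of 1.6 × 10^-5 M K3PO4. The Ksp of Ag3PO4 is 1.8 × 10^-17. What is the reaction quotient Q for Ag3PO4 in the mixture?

Q ≈ 2.0 × 10^-19

Total volume = 47.3 + 280 = 327.3 mL.
[Ag^+] = 1.7 × 10^-4 × (47.3/327.3) = 2.46 x 10^-5 M
[PO4^3-] = 1.6 × 10^-5 × (280/327.3) = 1.37 × 10^-5 M
Ag3PO4(s) ⇌ 3 Ag^+(aq) + PO4^3-(aq), so Q = [Ag^+]^3[PO4^3-]
Q = (2.46 × 10^-5)^3(1.37 x 10^-5) = 2.0 x 10^-19
Q < Ksp, so no precipitate of Ag3PO4 forms.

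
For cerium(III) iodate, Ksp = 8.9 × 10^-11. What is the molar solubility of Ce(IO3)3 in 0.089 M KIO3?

Ce(IO3)3(s) ⇌ Ce^3+(aq) + 3 IO3^-(aq)
Ksp = [Ce^3+][IO3^-]^3
If s mol/L dissolves here, [Ce^3+] = s, [IO3^-] = 0.089 + 3s ≈ 0.089 (since IO3^- from KIO3 dominates).
Ksp ≈ s × (0.089)^3
s = 1.3 × 10^-7 M
Check: 3s = 3.8 × 10^-7 ≪ 0.089, so the approximation is valid.

s = 1.3e-7 M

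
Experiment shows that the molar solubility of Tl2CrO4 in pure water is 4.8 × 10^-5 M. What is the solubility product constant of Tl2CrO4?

Tl2CrO4(s) <=> 2 Tl^+(aq) + CrO4^2-(aq)
For each mole of Tl2CrO4 that dissolves: [Tl^+] = 2s, [CrO4^2-] = s.
Ksp = [Tl^+]^2[CrO4^2-]
Ksp = (2s)^2s = 4s^3
Ksp = 4 × (4.8 × 10^-5)^3 = 4.4 × 10^-13

Ksp = 4.4e-13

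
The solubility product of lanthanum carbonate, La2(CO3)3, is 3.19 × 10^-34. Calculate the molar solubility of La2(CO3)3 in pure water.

La2(CO3)3(s) ⇌ 2 La^3+ + 3 CO3^2-
Ksp = [La^3+]^2[CO3^2-]^3
Let s = molar solubility. Then [La^3+] = 2s and [CO3^2-] = 3s.
Ksp = (2s)^2(3s)^3 = 108s^5
Solving, s = (3.19 × 10^-34/108)^(1/5) = 7.84 × 10^-8 M

s = 7.84e-8 M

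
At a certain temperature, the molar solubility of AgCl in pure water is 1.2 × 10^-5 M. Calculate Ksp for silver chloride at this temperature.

AgCl(s) <=> Ag^+(aq) + Cl^-(aq)
If s mol/L of AgCl dissolves, [Ag^+] = s and [Cl^-] = s.
Ksp = [Ag^+][Cl^-]
Ksp = s × s = s^2
With s = 1.2 x 10^-5: Ksp = 1.4 × 10^-10

Ksp ≈ 1.4 x 10^-10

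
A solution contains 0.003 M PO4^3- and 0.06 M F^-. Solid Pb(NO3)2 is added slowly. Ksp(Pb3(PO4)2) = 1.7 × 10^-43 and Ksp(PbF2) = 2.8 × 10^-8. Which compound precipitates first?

Each salt begins to precipitate when Q = Ksp, i.e. when [Pb^2+] reaches its threshold.
For Pb3(PO4)2: 1.7 × 10^-43 = (0.003)^2 × [Pb^2+]^3  ⇒  [Pb^2+] = 2.7 × 10^-13 M.
For PbF2: 2.8 × 10^-8 = (0.06)^2 × [Pb^2+]  ⇒  [Pb^2+] = 7.8 × 10^-6 M.
The salt with the lower threshold [Pb^2+] precipitates first: Pb3(PO4)2.

Pb3(PO4)2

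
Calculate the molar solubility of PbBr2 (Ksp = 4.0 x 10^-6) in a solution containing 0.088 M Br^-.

PbBr2(s) ⇌ Pb^2+(aq) + 2 Br^-(aq)
Ksp = [Pb^2+][Br^-]^2
If s mol/L dissolves here, [Pb^2+] = s, [Br^-] = 0.088 + 2s ≈ 0.088 (since the Br^- already present dominates).
Ksp ≈ s × (0.088)^2
s = 5.2 x 10^-4 M
Check: 2s = 1.0 x 10^-3 ≪ 0.088, so the approximation is valid.

s = 5.2e-4 M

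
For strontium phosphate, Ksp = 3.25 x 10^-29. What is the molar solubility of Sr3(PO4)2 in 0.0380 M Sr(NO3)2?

s ≈ 3.85 × 10^-13 M

Sr3(PO4)2(s) ⇌ 3 Sr^2+(aq) + 2 PO4^3-(aq)
Ksp = [Sr^2+]^3[PO4^3-]^2
Let s = moles of Sr3(PO4)2 that dissolve per litre. [Sr^2+] = 0.0380 + 3s ≈ 0.0380, [PO4^3-] = 2s (Ksp is small, so little additional dissolves).
Ksp ≈ (0.0380)^3 × (2s)^2
s = 3.85 x 10^-13 M
Check: 3s = 1.2 × 10^-12 ≪ 0.0380, so the approximation is valid.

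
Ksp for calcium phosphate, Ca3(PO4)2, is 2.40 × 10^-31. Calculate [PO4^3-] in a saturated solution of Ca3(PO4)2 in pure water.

5.89 × 10^-7 M

Ca3(PO4)2(s) ⇌ 3 Ca^2+ + 2 PO4^3-
Ksp = [Ca^2+]^3[PO4^3-]^2
For each mole of Ca3(PO4)2 that dissolves: [Ca^2+] = 3s, [PO4^3-] = 2s.
Ksp = (3s)^3(2s)^2 = 108s^5
s = (2.40 × 10^-31 / 108)^(1/5) = 2.947 × 10^-7 M
[PO4^3-] = 2s = 5.89 x 10^-7 M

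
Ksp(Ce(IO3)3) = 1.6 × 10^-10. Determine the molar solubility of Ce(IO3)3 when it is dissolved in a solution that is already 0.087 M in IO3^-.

s = 2.4e-7 M

Ce(IO3)3(s) ⇌ Ce^3+ + 3 IO3^-
Ksp = [Ce^3+][IO3^-]^3
If s mol/L dissolves here, [Ce^3+] = s, [IO3^-] = 0.087 + 3s ≈ 0.087 (Ksp is small, so little additional dissolves).
Ksp ≈ s × (0.087)^3
s = 2.4 x 10^-7 M
Check: 3s = 7.3 x 10^-7 ≪ 0.087, so the approximation is valid.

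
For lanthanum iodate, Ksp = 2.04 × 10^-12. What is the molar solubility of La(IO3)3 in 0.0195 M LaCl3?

La(IO3)3(s) <=> La^3+(aq) + 3 IO3^-(aq)
Ksp = [La^3+][IO3^-]^3
Let s = moles of La(IO3)3 that dissolve per litre. [La^3+] = 0.0195 + s ≈ 0.0195, [IO3^-] = 3s (common-ion effect: La^3+ is already 0.0195 M).
Ksp ≈ 0.0195 × (3s)^3
s = 1.57 × 10^-4 M
Check: s = 1.6 × 10^-4 ≪ 0.0195, so the approximation is valid.

s ≈ 1.57 x 10^-4 M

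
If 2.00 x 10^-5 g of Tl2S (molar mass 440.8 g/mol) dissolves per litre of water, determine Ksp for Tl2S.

Molar solubility s = (2.00 × 10^-5 g/L) / (440.8 g/mol) = 4.537 × 10^-8 M.
Tl2S(s) ⇌ 2 Tl^+(aq) + S^2-(aq)
For each mole of Tl2S that dissolves: [Tl^+] = 2s, [S^2-] = s.
Ksp = [Tl^+]^2[S^2-]
So Ksp = (2s)^2 × s = 4s^3
Ksp = 4 × (4.537 × 10^-8)^3 = 3.74 x 10^-22

Ksp = 3.74 x 10^-22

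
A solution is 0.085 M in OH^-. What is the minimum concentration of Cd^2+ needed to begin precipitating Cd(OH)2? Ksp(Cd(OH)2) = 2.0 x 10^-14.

Cd(OH)2(s) ⇌ Cd^2+ + 2 OH^-
Ksp = [Cd^2+][OH^-]^2
Precipitation begins when Q = Ksp. With [OH^-] = 0.085 M:
2.0 x 10^-14 = (0.085)^2 × [Cd^2+]
[Cd^2+] = (2.0 x 10^-14 / 7.23 × 10^-3) = 2.8 × 10^-12 M

[Cd^2+] = 2.8e-12 M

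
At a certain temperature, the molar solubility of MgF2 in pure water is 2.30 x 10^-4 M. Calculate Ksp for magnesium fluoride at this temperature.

Ksp = 4.87 x 10^-11

MgF2(s) ⇌ Mg^2+ + 2 F^-
For each mole of MgF2 that dissolves: [Mg^2+] = s, [F^-] = 2s.
Ksp = [Mg^2+][F^-]^2
Substituting: Ksp = s(2s)^2 = 4s^3
With s = 2.30 × 10^-4: Ksp = 4.87 × 10^-11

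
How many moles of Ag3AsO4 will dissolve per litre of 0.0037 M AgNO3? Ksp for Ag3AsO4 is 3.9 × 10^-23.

s ≈ 7.7e-16 M

Ag3AsO4(s) ⇌ 3 Ag^+(aq) + AsO4^3-(aq)
Ksp = [Ag^+]^3[AsO4^3-]
Let s = moles of Ag3AsO4 that dissolve per litre. [Ag^+] = 0.0037 + 3s ≈ 0.0037, [AsO4^3-] = s (common-ion effect: Ag^+ is already 0.0037 M).
Ksp ≈ (0.0037)^3 × s
s = 7.7 × 10^-16 M
Check: 3s = 2.3 x 10^-15 ≪ 0.0037, so the approximation is valid.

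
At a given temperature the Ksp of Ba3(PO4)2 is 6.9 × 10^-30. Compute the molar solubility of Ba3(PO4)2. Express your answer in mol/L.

Ba3(PO4)2(s) <=> 3 Ba^2+(aq) + 2 PO4^3-(aq)
Ksp = [Ba^2+]^3[PO4^3-]^2
With molar solubility s: [Ba^2+] = 3s, [PO4^3-] = 2s.
Ksp = (3s)^3(2s)^2 = 108s^5
s = (6.9 × 10^-30 / 108)^(1/5) = 5.8 × 10^-7 M

5.8e-7 M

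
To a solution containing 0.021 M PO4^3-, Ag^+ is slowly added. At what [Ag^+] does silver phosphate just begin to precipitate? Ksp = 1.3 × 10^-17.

[Ag^+] ≈ 8.5e-6 M

Ag3PO4(s) ⇌ 3 Ag^+ + PO4^3-
Ksp = [Ag^+]^3[PO4^3-]
Precipitation begins when Q = Ksp. With [PO4^3-] = 0.021 M:
1.3 × 10^-17 = (0.021) × [Ag^+]^3
[Ag^+] = (1.3 × 10^-17 / 2.1 × 10^-2)^(1/3) = 8.5 × 10^-6 M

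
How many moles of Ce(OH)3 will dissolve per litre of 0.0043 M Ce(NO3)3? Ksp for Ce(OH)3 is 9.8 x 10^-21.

s ≈ 4.4e-7 M

Ce(OH)3(s) ⇌ Ce^3+(aq) + 3 OH^-(aq)
Ksp = [Ce^3+][OH^-]^3
Let s be the molar solubility in this solution. [Ce^3+] = 0.0043 + s ≈ 0.0043, [OH^-] = 3s (common-ion effect: Ce^3+ is already 0.0043 M).
Ksp ≈ 0.0043 × (3s)^3
s = 4.4 × 10^-7 M
Check: s = 4.4 × 10^-7 ≪ 0.0043, so the approximation is valid.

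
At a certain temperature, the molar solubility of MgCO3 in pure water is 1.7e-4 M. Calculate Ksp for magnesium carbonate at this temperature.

Ksp = 2.9 × 10^-8

MgCO3(s) <=> Mg^2+ + CO3^2-
Let s = molar solubility. Then [Mg^2+] = s and [CO3^2-] = s.
Ksp = [Mg^2+][CO3^2-]
Ksp = s × s = s^2
With s = 1.7 × 10^-4: Ksp = 2.9 × 10^-8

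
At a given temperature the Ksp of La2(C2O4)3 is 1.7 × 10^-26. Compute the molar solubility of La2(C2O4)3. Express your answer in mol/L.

2.8 x 10^-6 M

La2(C2O4)3(s) ⇌ 2 La^3+ + 3 C2O4^2-
Ksp = [La^3+]^2[C2O4^2-]^3
For each mole of La2(C2O4)3 that dissolves: [La^3+] = 2s, [C2O4^2-] = 3s.
Substituting: Ksp = (2s)^2(3s)^3 = 108s^5
s = (1.7 × 10^-26 / 108)^(1/5) = 2.8 x 10^-6 M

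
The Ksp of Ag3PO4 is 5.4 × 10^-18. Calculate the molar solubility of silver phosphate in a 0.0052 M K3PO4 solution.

s = 3.4 × 10^-6 M

Ag3PO4(s) ⇌ 3 Ag^+ + PO4^3-
Ksp = [Ag^+]^3[PO4^3-]
If s mol/L dissolves here, [Ag^+] = 3s, [PO4^3-] = 0.0052 + s ≈ 0.0052 (Ksp is small, so little additional dissolves).
Ksp ≈ (3s)^3 × 0.0052
s = 3.4 × 10^-6 M
Check: s = 3.4 × 10^-6 ≪ 0.0052, so the approximation is valid.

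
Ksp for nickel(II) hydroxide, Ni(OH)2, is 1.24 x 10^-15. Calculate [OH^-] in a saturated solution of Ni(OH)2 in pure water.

Ni(OH)2(s) ⇌ Ni^2+ + 2 OH^-
Ksp = [Ni^2+][OH^-]^2
For each mole of Ni(OH)2 that dissolves: [Ni^2+] = s, [OH^-] = 2s.
So Ksp = s × (2s)^2 = 4s^3
Solving, s = (1.24 x 10^-15/4)^(1/3) = 6.768 × 10^-6 M
[OH^-] = 2s = 1.35 × 10^-5 M

[OH^-] ≈ 1.35e-5 M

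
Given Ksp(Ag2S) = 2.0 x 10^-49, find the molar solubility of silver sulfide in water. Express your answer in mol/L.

s = 3.7 × 10^-17 M

Ag2S(s) ⇌ 2 Ag^+ + S^2-
Ksp = [Ag^+]^2[S^2-]
With molar solubility s: [Ag^+] = 2s, [S^2-] = s.
Substituting: Ksp = (2s)^2s = 4s^3
Solving, s = (2.0 x 10^-49/4)^(1/3) = 3.7 x 10^-17 M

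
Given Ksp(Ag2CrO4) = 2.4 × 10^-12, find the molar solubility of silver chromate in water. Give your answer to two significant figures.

s = 8.4e-5 M

Ag2CrO4(s) ⇌ 2 Ag^+(aq) + CrO4^2-(aq)
Ksp = [Ag^+]^2[CrO4^2-]
With molar solubility s: [Ag^+] = 2s, [CrO4^2-] = s.
Substituting: Ksp = (2s)^2s = 4s^3
s^3 = 2.4 × 10^-12 / 4, so s = 8.4 × 10^-5 M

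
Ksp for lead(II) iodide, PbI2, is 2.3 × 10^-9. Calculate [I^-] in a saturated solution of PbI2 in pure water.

PbI2(s) <=> Pb^2+ + 2 I^-
Ksp = [Pb^2+][I^-]^2
If s mol/L of PbI2 dissolves, [Pb^2+] = s and [I^-] = 2s.
Ksp = s(2s)^2 = 4s^3
Solving, s = (2.3 × 10^-9/4)^(1/3) = 8.32 × 10^-4 M
[I^-] = 2s = 1.7 x 10^-3 M

[I^-] ≈ 1.7 x 10^-3 M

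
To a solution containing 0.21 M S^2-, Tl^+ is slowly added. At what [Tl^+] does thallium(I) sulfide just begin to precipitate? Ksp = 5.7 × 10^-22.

[Tl^+] = 5.2 × 10^-11 M

Tl2S(s) ⇌ 2 Tl^+(aq) + S^2-(aq)
Ksp = [Tl^+]^2[S^2-]
Precipitation begins when Q = Ksp. With [S^2-] = 0.21 M:
5.7 × 10^-22 = (0.21) × [Tl^+]^2
[Tl^+] = (5.7 × 10^-22 / 2.1 × 10^-1)^(1/2) = 5.2 × 10^-11 M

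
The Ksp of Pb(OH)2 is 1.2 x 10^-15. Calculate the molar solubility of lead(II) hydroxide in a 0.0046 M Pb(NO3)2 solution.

s ≈ 2.6 × 10^-7 M

Pb(OH)2(s) ⇌ Pb^2+(aq) + 2 OH^-(aq)
Ksp = [Pb^2+][OH^-]^2
If s mol/L dissolves here, [Pb^2+] = 0.0046 + s ≈ 0.0046, [OH^-] = 2s (common-ion effect: Pb^2+ is already 0.0046 M).
Ksp ≈ 0.0046 × (2s)^2
s = 2.6 × 10^-7 M
Check: s = 2.6 × 10^-7 ≪ 0.0046, so the approximation is valid.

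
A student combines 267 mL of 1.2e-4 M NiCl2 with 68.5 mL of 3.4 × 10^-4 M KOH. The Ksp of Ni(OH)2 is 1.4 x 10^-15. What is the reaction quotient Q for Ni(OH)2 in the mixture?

Total volume = 267 + 68.5 = 335.5 mL.
[Ni^2+] = 1.2 × 10^-4 × (267/335.5) = 9.55 x 10^-5 M
[OH^-] = 3.4 x 10^-4 × (68.5/335.5) = 6.94 × 10^-5 M
Ni(OH)2(s) ⇌ Ni^2+ + 2 OH^-, so Q = [Ni^2+][OH^-]^2
Q = (9.55 x 10^-5)(6.94 x 10^-5)^2 = 4.6 × 10^-13
Q > Ksp, so Ni(OH)2 will precipitate.

Q ≈ 4.6e-13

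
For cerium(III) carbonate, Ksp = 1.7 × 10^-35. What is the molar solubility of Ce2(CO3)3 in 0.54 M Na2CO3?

Ce2(CO3)3(s) <=> 2 Ce^3+ + 3 CO3^2-
Ksp = [Ce^3+]^2[CO3^2-]^3
Let s = moles of Ce2(CO3)3 that dissolve per litre. [Ce^3+] = 2s, [CO3^2-] = 0.54 + 3s ≈ 0.54 (common-ion effect: CO3^2- is already 0.54 M).
Ksp ≈ (2s)^2 × (0.54)^3
s = 5.2 × 10^-18 M
Check: 3s = 1.6 × 10^-17 ≪ 0.54, so the approximation is valid.

s = 5.2 x 10^-18 M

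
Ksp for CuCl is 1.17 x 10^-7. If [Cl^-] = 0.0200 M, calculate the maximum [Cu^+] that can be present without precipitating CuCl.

5.85e-6 M

CuCl(s) ⇌ Cu^+ + Cl^-
Ksp = [Cu^+][Cl^-]
Precipitation begins when Q = Ksp. With [Cl^-] = 0.0200 M:
1.17 x 10^-7 = (0.0200) × [Cu^+]
[Cu^+] = (1.17 x 10^-7 / 2.00 x 10^-2) = 5.85 × 10^-6 M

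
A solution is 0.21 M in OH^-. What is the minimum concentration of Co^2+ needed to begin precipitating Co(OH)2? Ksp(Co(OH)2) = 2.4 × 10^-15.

Co(OH)2(s) ⇌ Co^2+(aq) + 2 OH^-(aq)
Ksp = [Co^2+][OH^-]^2
Precipitation begins when Q = Ksp. With [OH^-] = 0.21 M:
2.4 × 10^-15 = (0.21)^2 × [Co^2+]
[Co^2+] = (2.4 × 10^-15 / 4.41 x 10^-2) = 5.4 × 10^-14 M

5.4e-14 M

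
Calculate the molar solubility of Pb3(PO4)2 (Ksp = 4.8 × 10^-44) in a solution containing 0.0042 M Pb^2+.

Pb3(PO4)2(s) ⇌ 3 Pb^2+ + 2 PO4^3-
Ksp = [Pb^2+]^3[PO4^3-]^2
Let s be the molar solubility in this solution. [Pb^2+] = 0.0042 + 3s ≈ 0.0042, [PO4^3-] = 2s (since the Pb^2+ already present dominates).
Ksp ≈ (0.0042)^3 × (2s)^2
s = 4.0 x 10^-19 M
Check: 3s = 1.2 × 10^-18 ≪ 0.0042, so the approximation is valid.

s = 4.0 × 10^-19 M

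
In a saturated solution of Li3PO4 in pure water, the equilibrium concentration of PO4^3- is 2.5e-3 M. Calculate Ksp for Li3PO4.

Li3PO4(s) ⇌ 3 Li^+ + PO4^3-
Stoichiometry gives [Li^+] = (3/1)[PO4^3-] = 7.50 × 10^-3 M.
Ksp = [Li^+]^3[PO4^3-]
Ksp = (7.50 x 10^-3)^3 × 2.5 × 10^-3 = 1.1 x 10^-9

Ksp ≈ 1.1 x 10^-9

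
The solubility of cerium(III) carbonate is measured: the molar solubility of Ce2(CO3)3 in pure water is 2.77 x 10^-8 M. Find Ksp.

Ce2(CO3)3(s) ⇌ 2 Ce^3+ + 3 CO3^2-
With molar solubility s: [Ce^3+] = 2s, [CO3^2-] = 3s.
Ksp = [Ce^3+]^2[CO3^2-]^3
Substituting: Ksp = (2s)^2(3s)^3 = 108s^5
Ksp = 108 × (2.77 × 10^-8)^5 = 1.76 × 10^-36

Ksp ≈ 1.76e-36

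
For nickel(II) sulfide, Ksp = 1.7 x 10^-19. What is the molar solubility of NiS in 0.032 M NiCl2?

NiS(s) ⇌ Ni^2+ + S^2-
Ksp = [Ni^2+][S^2-]
If s mol/L dissolves here, [Ni^2+] = 0.032 + s ≈ 0.032, [S^2-] = s (common-ion effect: Ni^2+ is already 0.032 M).
Ksp ≈ 0.032 × s
s = 5.3 x 10^-18 M
Check: s = 5.3 × 10^-18 ≪ 0.032, so the approximation is valid.

s = 5.3 x 10^-18 M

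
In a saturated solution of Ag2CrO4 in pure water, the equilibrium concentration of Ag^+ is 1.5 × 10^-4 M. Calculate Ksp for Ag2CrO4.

Ksp = 1.7 × 10^-12

Ag2CrO4(s) <=> 2 Ag^+(aq) + CrO4^2-(aq)
Stoichiometry gives [CrO4^2-] = (1/2)[Ag^+] = 7.50 × 10^-5 M.
Ksp = [Ag^+]^2[CrO4^2-]
Ksp = (1.5 × 10^-4)^2 × 7.50 x 10^-5 = 1.7 × 10^-12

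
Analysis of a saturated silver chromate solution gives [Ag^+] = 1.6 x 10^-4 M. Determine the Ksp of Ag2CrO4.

Ksp ≈ 2.0 × 10^-12

Ag2CrO4(s) <=> 2 Ag^+(aq) + CrO4^2-(aq)
Stoichiometry gives [CrO4^2-] = (1/2)[Ag^+] = 8.00 x 10^-5 M.
Ksp = [Ag^+]^2[CrO4^2-]
Ksp = (1.6 x 10^-4)^2 × 8.00 × 10^-5 = 2.0 × 10^-12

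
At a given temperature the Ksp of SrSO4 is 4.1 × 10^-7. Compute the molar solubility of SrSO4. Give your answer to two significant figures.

6.4 × 10^-4 M

SrSO4(s) ⇌ Sr^2+(aq) + SO4^2-(aq)
Ksp = [Sr^2+][SO4^2-]
With molar solubility s: [Sr^2+] = s, [SO4^2-] = s.
Ksp = s × s = s^2
s = (4.1 × 10^-7)^(1/2) = 6.4 × 10^-4 M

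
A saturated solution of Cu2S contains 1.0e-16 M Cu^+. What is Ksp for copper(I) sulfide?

Cu2S(s) ⇌ 2 Cu^+ + S^2-
Stoichiometry gives [S^2-] = (1/2)[Cu^+] = 5.00 × 10^-17 M.
Ksp = [Cu^+]^2[S^2-]
Ksp = (1.0 x 10^-16)^2 × 5.00 x 10^-17 = 5.0 × 10^-49

Ksp ≈ 5.0 × 10^-49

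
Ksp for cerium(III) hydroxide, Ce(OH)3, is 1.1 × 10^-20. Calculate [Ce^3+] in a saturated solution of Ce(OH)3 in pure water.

Ce(OH)3(s) ⇌ Ce^3+(aq) + 3 OH^-(aq)
Ksp = [Ce^3+][OH^-]^3
If s mol/L of Ce(OH)3 dissolves, [Ce^3+] = s and [OH^-] = 3s.
Ksp = s(3s)^3 = 27s^4
s^4 = 1.1 × 10^-20 / 27, so s = 4.49 × 10^-6 M
[Ce^3+] = s = 4.5 × 10^-6 M

4.5 × 10^-6 M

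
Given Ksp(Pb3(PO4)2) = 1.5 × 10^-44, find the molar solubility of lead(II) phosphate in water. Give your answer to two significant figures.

Pb3(PO4)2(s) ⇌ 3 Pb^2+(aq) + 2 PO4^3-(aq)
Ksp = [Pb^2+]^3[PO4^3-]^2
For each mole of Pb3(PO4)2 that dissolves: [Pb^2+] = 3s, [PO4^3-] = 2s.
So Ksp = (3s)^3 × (2s)^2 = 108s^5
s^5 = 1.5 × 10^-44 / 108, so s = 6.7 × 10^-10 M

6.7e-10 M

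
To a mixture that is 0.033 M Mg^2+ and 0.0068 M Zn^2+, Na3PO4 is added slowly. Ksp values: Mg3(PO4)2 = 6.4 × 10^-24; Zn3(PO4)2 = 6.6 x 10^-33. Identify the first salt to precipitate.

Zn3(PO4)2

Each salt begins to precipitate when Q = Ksp, i.e. when [PO4^3-] reaches its threshold.
For Mg3(PO4)2: 6.4 × 10^-24 = (0.033)^3 × [PO4^3-]^2  ⇒  [PO4^3-] = 4.2 × 10^-10 M.
For Zn3(PO4)2: 6.6 x 10^-33 = (0.0068)^3 × [PO4^3-]^2  ⇒  [PO4^3-] = 1.4 × 10^-13 M.
The salt with the lower threshold [PO4^3-] precipitates first: Zn3(PO4)2.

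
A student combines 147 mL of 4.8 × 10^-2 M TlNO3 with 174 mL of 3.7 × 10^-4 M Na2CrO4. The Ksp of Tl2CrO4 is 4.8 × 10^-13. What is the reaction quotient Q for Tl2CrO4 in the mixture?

Q ≈ 9.7 x 10^-8

Total volume = 147 + 174 = 321 mL.
[Tl^+] = 4.8 x 10^-2 × (147/321) = 2.20 x 10^-2 M
[CrO4^2-] = 3.7 × 10^-4 × (174/321) = 2.01 x 10^-4 M
Tl2CrO4(s) ⇌ 2 Tl^+(aq) + CrO4^2-(aq), so Q = [Tl^+]^2[CrO4^2-]
Q = (2.20 × 10^-2)^2(2.01 × 10^-4) = 9.7 × 10^-8
Q > Ksp, so Tl2CrO4 will precipitate.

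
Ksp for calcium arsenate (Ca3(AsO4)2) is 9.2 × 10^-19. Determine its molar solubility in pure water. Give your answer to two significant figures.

s = 9.7e-5 M

Ca3(AsO4)2(s) ⇌ 3 Ca^2+ + 2 AsO4^3-
Ksp = [Ca^2+]^3[AsO4^3-]^2
With molar solubility s: [Ca^2+] = 3s, [AsO4^3-] = 2s.
Substituting: Ksp = (3s)^3(2s)^2 = 108s^5
s = (9.2 × 10^-19 / 108)^(1/5) = 9.7 × 10^-5 M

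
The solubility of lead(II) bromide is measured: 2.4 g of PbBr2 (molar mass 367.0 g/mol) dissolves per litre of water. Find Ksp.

Molar solubility s = (2.4 g/L) / (367.0 g/mol) = 6.54 × 10^-3 M.
PbBr2(s) <=> Pb^2+ + 2 Br^-
For each mole of PbBr2 that dissolves: [Pb^2+] = s, [Br^-] = 2s.
Ksp = [Pb^2+][Br^-]^2
Substituting: Ksp = s(2s)^2 = 4s^3
Ksp = 4 × (6.54 × 10^-3)^3 = 1.1 × 10^-6

Ksp ≈ 1.1 x 10^-6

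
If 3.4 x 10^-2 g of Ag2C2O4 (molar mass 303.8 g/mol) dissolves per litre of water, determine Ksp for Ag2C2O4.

Molar solubility s = (3.4 × 10^-2 g/L) / (303.8 g/mol) = 1.12 x 10^-4 M.
Ag2C2O4(s) ⇌ 2 Ag^+(aq) + C2O4^2-(aq)
If s mol/L of Ag2C2O4 dissolves, [Ag^+] = 2s and [C2O4^2-] = s.
Ksp = [Ag^+]^2[C2O4^2-]
Ksp = (2s)^2s = 4s^3
Ksp = 4 × (1.12 × 10^-4)^3 = 5.6 × 10^-12

Ksp = 5.6 × 10^-12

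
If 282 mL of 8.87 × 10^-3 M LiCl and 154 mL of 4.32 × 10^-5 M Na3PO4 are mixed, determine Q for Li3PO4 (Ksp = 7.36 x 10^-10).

Q ≈ 2.88 × 10^-12

Total volume = 282 + 154 = 436 mL.
[Li^+] = 8.87 x 10^-3 × (282/436) = 5.737 × 10^-3 M
[PO4^3-] = 4.32 × 10^-5 × (154/436) = 1.526 × 10^-5 M
Li3PO4(s) <=> 3 Li^+(aq) + PO4^3-(aq), so Q = [Li^+]^3[PO4^3-]
Q = (5.737 x 10^-3)^3(1.526 x 10^-5) = 2.88 x 10^-12
Q < Ksp, so no precipitate of Li3PO4 forms.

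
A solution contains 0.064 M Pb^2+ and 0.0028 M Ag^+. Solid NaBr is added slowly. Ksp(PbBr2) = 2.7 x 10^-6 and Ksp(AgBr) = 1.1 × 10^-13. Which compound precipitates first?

Precipitation of each salt starts when its ion product equals its Ksp.
For PbBr2: 2.7 x 10^-6 = 0.064 × [Br^-]^2  ⇒  [Br^-] = 6.5 × 10^-3 M.
For AgBr: 1.1 × 10^-13 = 0.0028 × [Br^-]  ⇒  [Br^-] = 3.9 × 10^-11 M.
The salt with the lower threshold [Br^-] precipitates first: AgBr.

AgBr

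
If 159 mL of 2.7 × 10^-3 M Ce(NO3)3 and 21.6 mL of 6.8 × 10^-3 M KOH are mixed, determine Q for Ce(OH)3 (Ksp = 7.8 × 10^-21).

Total volume = 159 + 21.6 = 180.6 mL.
[Ce^3+] = 2.7 × 10^-3 × (159/180.6) = 2.38 × 10^-3 M
[OH^-] = 6.8 x 10^-3 × (21.6/180.6) = 8.13 × 10^-4 M
Ce(OH)3(s) ⇌ Ce^3+ + 3 OH^-, so Q = [Ce^3+][OH^-]^3
Q = (2.38 x 10^-3)(8.13 x 10^-4)^3 = 1.3 × 10^-12
Q > Ksp, so Ce(OH)3 will precipitate.

1.3 × 10^-12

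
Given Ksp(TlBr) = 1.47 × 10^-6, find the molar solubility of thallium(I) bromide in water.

s ≈ 1.21 x 10^-3 M

TlBr(s) ⇌ Tl^+ + Br^-
Ksp = [Tl^+][Br^-]
For each mole of TlBr that dissolves: [Tl^+] = s, [Br^-] = s.
Ksp = s^2
s = (1.47 × 10^-6)^(1/2) = 1.21 × 10^-3 M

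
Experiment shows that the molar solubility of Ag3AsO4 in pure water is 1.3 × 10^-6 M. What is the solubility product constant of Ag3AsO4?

Ag3AsO4(s) ⇌ 3 Ag^+(aq) + AsO4^3-(aq)
With molar solubility s: [Ag^+] = 3s, [AsO4^3-] = s.
Ksp = [Ag^+]^3[AsO4^3-]
Substituting: Ksp = (3s)^3s = 27s^4
Ksp = 27 × (1.3 x 10^-6)^4 = 7.7 × 10^-23

Ksp ≈ 7.7 x 10^-23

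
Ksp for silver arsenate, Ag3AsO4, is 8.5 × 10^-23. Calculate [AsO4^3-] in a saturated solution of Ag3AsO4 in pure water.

Ag3AsO4(s) <=> 3 Ag^+(aq) + AsO4^3-(aq)
Ksp = [Ag^+]^3[AsO4^3-]
If s mol/L of Ag3AsO4 dissolves, [Ag^+] = 3s and [AsO4^3-] = s.
Substituting: Ksp = (3s)^3s = 27s^4
Solving, s = (8.5 × 10^-23/27)^(1/4) = 1.33 x 10^-6 M
[AsO4^3-] = s = 1.3 × 10^-6 M

[AsO4^3-] = 1.3 x 10^-6 M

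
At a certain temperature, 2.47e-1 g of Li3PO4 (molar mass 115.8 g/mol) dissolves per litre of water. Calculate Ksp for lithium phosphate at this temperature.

Ksp ≈ 5.59e-10

Molar solubility s = (2.47 x 10^-1 g/L) / (115.8 g/mol) = 2.133 × 10^-3 M.
Li3PO4(s) ⇌ 3 Li^+ + PO4^3-
Let s = molar solubility. Then [Li^+] = 3s and [PO4^3-] = s.
Ksp = [Li^+]^3[PO4^3-]
Substituting: Ksp = (3s)^3s = 27s^4
Ksp = 27 × (2.133 x 10^-3)^4 = 5.59 × 10^-10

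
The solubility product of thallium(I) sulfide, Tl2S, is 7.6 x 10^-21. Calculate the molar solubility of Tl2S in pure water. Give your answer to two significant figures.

1.2 x 10^-7 M

Tl2S(s) <=> 2 Tl^+ + S^2-
Ksp = [Tl^+]^2[S^2-]
For each mole of Tl2S that dissolves: [Tl^+] = 2s, [S^2-] = s.
Ksp = (2s)^2s = 4s^3
s^3 = 7.6 x 10^-21 / 4, so s = 1.2 × 10^-7 M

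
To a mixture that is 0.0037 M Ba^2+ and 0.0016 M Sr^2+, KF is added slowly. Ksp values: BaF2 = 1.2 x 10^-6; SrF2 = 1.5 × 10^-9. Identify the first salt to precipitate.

SrF2

Each salt begins to precipitate when Q = Ksp, i.e. when [F^-] reaches its threshold.
For BaF2: 1.2 x 10^-6 = 0.0037 × [F^-]^2  ⇒  [F^-] = 1.8 x 10^-2 M.
For SrF2: 1.5 × 10^-9 = 0.0016 × [F^-]^2  ⇒  [F^-] = 9.7 x 10^-4 M.
The salt with the lower threshold [F^-] precipitates first: SrF2.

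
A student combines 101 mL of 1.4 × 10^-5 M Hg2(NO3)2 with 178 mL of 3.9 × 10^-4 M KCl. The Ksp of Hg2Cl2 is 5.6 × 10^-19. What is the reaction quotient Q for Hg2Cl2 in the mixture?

Total volume = 101 + 178 = 279 mL.
[Hg2^2+] = 1.4 × 10^-5 × (101/279) = 5.07 × 10^-6 M
[Cl^-] = 3.9 × 10^-4 × (178/279) = 2.49 × 10^-4 M
Hg2Cl2(s) <=> Hg2^2+(aq) + 2 Cl^-(aq), so Q = [Hg2^2+][Cl^-]^2
Q = (5.07 x 10^-6)(2.49 x 10^-4)^2 = 3.1 × 10^-13
Q > Ksp, so Hg2Cl2 will precipitate.

3.1e-13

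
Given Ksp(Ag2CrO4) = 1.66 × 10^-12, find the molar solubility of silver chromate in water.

Ag2CrO4(s) <=> 2 Ag^+ + CrO4^2-
Ksp = [Ag^+]^2[CrO4^2-]
For each mole of Ag2CrO4 that dissolves: [Ag^+] = 2s, [CrO4^2-] = s.
So Ksp = (2s)^2 × s = 4s^3
Solving, s = (1.66 × 10^-12/4)^(1/3) = 7.46 x 10^-5 M

s = 7.46e-5 M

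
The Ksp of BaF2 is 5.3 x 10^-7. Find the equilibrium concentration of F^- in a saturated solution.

[F^-] = 1.0 x 10^-2 M

BaF2(s) ⇌ Ba^2+ + 2 F^-
Ksp = [Ba^2+][F^-]^2
Let s = molar solubility. Then [Ba^2+] = s and [F^-] = 2s.
Substituting: Ksp = s(2s)^2 = 4s^3
Solving, s = (5.3 x 10^-7/4)^(1/3) = 5.10 × 10^-3 M
[F^-] = 2s = 1.0 × 10^-2 M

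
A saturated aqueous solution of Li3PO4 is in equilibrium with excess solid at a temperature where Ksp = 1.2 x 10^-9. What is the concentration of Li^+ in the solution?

[Li^+] = 7.7 x 10^-3 M

Li3PO4(s) ⇌ 3 Li^+ + PO4^3-
Ksp = [Li^+]^3[PO4^3-]
Let s = molar solubility. Then [Li^+] = 3s and [PO4^3-] = s.
Substituting: Ksp = (3s)^3s = 27s^4
s^4 = 1.2 x 10^-9 / 27, so s = 2.58 × 10^-3 M
[Li^+] = 3s = 7.7 x 10^-3 M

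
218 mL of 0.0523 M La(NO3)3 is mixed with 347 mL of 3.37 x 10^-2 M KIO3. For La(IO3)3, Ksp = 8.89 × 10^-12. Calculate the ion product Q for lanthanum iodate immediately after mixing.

Total volume = 218 + 347 = 565 mL.
[La^3+] = 5.23 x 10^-2 × (218/565) = 2.018 × 10^-2 M
[IO3^-] = 3.37 x 10^-2 × (347/565) = 2.070 x 10^-2 M
La(IO3)3(s) ⇌ La^3+ + 3 IO3^-, so Q = [La^3+][IO3^-]^3
Q = (2.018 x 10^-2)(2.070 x 10^-2)^3 = 1.79 x 10^-7
Q > Ksp, so La(IO3)3 will precipitate.

Q = 1.79 × 10^-7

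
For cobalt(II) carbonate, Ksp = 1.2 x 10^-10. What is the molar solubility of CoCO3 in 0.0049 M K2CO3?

2.4e-8 M

CoCO3(s) <=> Co^2+(aq) + CO3^2-(aq)
Ksp = [Co^2+][CO3^2-]
Let s = moles of CoCO3 that dissolve per litre. [Co^2+] = s, [CO3^2-] = 0.0049 + s ≈ 0.0049 (Ksp is small, so little additional dissolves).
Ksp ≈ s × 0.0049
s = 2.4 x 10^-8 M
Check: s = 2.4 × 10^-8 ≪ 0.0049, so the approximation is valid.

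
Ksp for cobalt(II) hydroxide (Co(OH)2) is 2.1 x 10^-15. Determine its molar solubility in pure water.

s ≈ 8.1 x 10^-6 M

Co(OH)2(s) ⇌ Co^2+(aq) + 2 OH^-(aq)
Ksp = [Co^2+][OH^-]^2
For each mole of Co(OH)2 that dissolves: [Co^2+] = s, [OH^-] = 2s.
Ksp = s(2s)^2 = 4s^3
Solving, s = (2.1 x 10^-15/4)^(1/3) = 8.1 x 10^-6 M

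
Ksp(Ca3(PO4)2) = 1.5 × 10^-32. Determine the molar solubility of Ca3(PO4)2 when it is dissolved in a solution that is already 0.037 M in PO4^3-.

Ca3(PO4)2(s) ⇌ 3 Ca^2+ + 2 PO4^3-
Ksp = [Ca^2+]^3[PO4^3-]^2
If s mol/L dissolves here, [Ca^2+] = 3s, [PO4^3-] = 0.037 + 2s ≈ 0.037 (since the PO4^3- already present dominates).
Ksp ≈ (3s)^3 × (0.037)^2
s = 7.4 × 10^-11 M
Check: 2s = 1.5 × 10^-10 ≪ 0.037, so the approximation is valid.

s ≈ 7.4e-11 M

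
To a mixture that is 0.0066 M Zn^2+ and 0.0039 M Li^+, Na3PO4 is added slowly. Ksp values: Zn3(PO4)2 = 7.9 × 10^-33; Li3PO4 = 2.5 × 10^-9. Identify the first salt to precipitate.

Zn3(PO4)2

Each salt begins to precipitate when Q = Ksp, i.e. when [PO4^3-] reaches its threshold.
For Zn3(PO4)2: 7.9 × 10^-33 = (0.0066)^3 × [PO4^3-]^2  ⇒  [PO4^3-] = 1.7 × 10^-13 M.
For Li3PO4: 2.5 × 10^-9 = (0.0039)^3 × [PO4^3-]  ⇒  [PO4^3-] = 4.2 × 10^-2 M.
The salt with the lower threshold [PO4^3-] precipitates first: Zn3(PO4)2.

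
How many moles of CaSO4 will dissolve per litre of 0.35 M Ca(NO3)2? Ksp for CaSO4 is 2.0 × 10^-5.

CaSO4(s) ⇌ Ca^2+(aq) + SO4^2-(aq)
Ksp = [Ca^2+][SO4^2-]
If s mol/L dissolves here, [Ca^2+] = 0.35 + s ≈ 0.35, [SO4^2-] = s (Ksp is small, so little additional dissolves).
Ksp ≈ 0.35 × s
s = 5.7 × 10^-5 M
Check: s = 5.7 x 10^-5 ≪ 0.35, so the approximation is valid.

s = 5.7 × 10^-5 M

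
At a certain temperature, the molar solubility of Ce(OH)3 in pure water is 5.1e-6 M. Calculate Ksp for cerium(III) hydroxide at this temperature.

Ce(OH)3(s) ⇌ Ce^3+ + 3 OH^-
If s mol/L of Ce(OH)3 dissolves, [Ce^3+] = s and [OH^-] = 3s.
Ksp = [Ce^3+][OH^-]^3
So Ksp = s × (3s)^3 = 27s^4
Ksp = 27 × (5.1 × 10^-6)^4 = 1.8 × 10^-20

Ksp ≈ 1.8e-20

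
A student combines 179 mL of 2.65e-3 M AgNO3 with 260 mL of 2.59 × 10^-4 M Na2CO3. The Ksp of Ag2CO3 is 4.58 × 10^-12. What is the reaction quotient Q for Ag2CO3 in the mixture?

Q = 1.79 x 10^-10

Total volume = 179 + 260 = 439 mL.
[Ag^+] = 2.65 × 10^-3 × (179/439) = 1.081 × 10^-3 M
[CO3^2-] = 2.59 × 10^-4 × (260/439) = 1.534 × 10^-4 M
Ag2CO3(s) ⇌ 2 Ag^+ + CO3^2-, so Q = [Ag^+]^2[CO3^2-]
Q = (1.081 × 10^-3)^2(1.534 × 10^-4) = 1.79 × 10^-10
Q > Ksp, so Ag2CO3 will precipitate.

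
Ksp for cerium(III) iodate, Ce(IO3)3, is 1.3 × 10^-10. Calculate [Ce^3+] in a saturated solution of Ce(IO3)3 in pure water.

Ce(IO3)3(s) ⇌ Ce^3+(aq) + 3 IO3^-(aq)
Ksp = [Ce^3+][IO3^-]^3
Let s = molar solubility. Then [Ce^3+] = s and [IO3^-] = 3s.
So Ksp = s × (3s)^3 = 27s^4
s^4 = 1.3 × 10^-10 / 27, so s = 1.48 × 10^-3 M
[Ce^3+] = s = 1.5 × 10^-3 M

[Ce^3+] = 1.5 × 10^-3 M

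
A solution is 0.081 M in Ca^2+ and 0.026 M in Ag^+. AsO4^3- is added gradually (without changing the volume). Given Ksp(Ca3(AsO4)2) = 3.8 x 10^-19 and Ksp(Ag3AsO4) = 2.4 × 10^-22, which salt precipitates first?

Each salt begins to precipitate when Q = Ksp, i.e. when [AsO4^3-] reaches its threshold.
For Ca3(AsO4)2: 3.8 x 10^-19 = (0.081)^3 × [AsO4^3-]^2  ⇒  [AsO4^3-] = 2.7 × 10^-8 M.
For Ag3AsO4: 2.4 × 10^-22 = (0.026)^3 × [AsO4^3-]  ⇒  [AsO4^3-] = 1.4 × 10^-17 M.
The salt with the lower threshold [AsO4^3-] precipitates first: Ag3AsO4.

Ag3AsO4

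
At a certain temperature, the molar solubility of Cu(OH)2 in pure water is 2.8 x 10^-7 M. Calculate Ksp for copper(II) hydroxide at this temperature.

Ksp = 8.8 × 10^-20

Cu(OH)2(s) ⇌ Cu^2+(aq) + 2 OH^-(aq)
Let s = molar solubility. Then [Cu^2+] = s and [OH^-] = 2s.
Ksp = [Cu^2+][OH^-]^2
Substituting: Ksp = s(2s)^2 = 4s^3
Ksp = 4 × (2.8 × 10^-7)^3 = 8.8 x 10^-20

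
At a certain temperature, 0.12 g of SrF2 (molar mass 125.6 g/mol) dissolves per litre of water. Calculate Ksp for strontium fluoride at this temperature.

3.5 × 10^-9

Molar solubility s = (1.2 × 10^-1 g/L) / (125.6 g/mol) = 9.55 x 10^-4 M.
SrF2(s) ⇌ Sr^2+ + 2 F^-
With molar solubility s: [Sr^2+] = s, [F^-] = 2s.
Ksp = [Sr^2+][F^-]^2
Substituting: Ksp = s(2s)^2 = 4s^3
With s = 9.55 × 10^-4: Ksp = 3.5 x 10^-9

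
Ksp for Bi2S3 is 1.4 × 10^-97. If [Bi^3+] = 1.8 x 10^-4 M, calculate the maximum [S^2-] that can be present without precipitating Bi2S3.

[S^2-] ≈ 1.6 x 10^-30 M

Bi2S3(s) ⇌ 2 Bi^3+ + 3 S^2-
Ksp = [Bi^3+]^2[S^2-]^3
Precipitation begins when Q = Ksp. With [Bi^3+] = 1.8 x 10^-4 M:
1.4 × 10^-97 = (1.8 x 10^-4)^2 × [S^2-]^3
[S^2-] = (1.4 × 10^-97 / 3.24 × 10^-8)^(1/3) = 1.6 × 10^-30 M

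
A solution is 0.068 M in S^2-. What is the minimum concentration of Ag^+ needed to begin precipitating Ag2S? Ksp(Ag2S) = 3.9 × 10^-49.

Ag2S(s) ⇌ 2 Ag^+ + S^2-
Ksp = [Ag^+]^2[S^2-]
Precipitation begins when Q = Ksp. With [S^2-] = 0.068 M:
3.9 × 10^-49 = (0.068) × [Ag^+]^2
[Ag^+] = (3.9 × 10^-49 / 6.8 × 10^-2)^(1/2) = 2.4 × 10^-24 M

[Ag^+] ≈ 2.4e-24 M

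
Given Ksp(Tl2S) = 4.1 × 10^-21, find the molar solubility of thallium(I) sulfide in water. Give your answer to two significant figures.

s = 1.0e-7 M

Tl2S(s) ⇌ 2 Tl^+ + S^2-
Ksp = [Tl^+]^2[S^2-]
If s mol/L of Tl2S dissolves, [Tl^+] = 2s and [S^2-] = s.
Substituting: Ksp = (2s)^2s = 4s^3
s^3 = 4.1 × 10^-21 / 4, so s = 1.0 × 10^-7 M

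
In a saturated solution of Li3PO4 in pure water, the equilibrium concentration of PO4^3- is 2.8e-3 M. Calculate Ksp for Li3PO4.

Ksp = 1.7 x 10^-9

Li3PO4(s) ⇌ 3 Li^+ + PO4^3-
Stoichiometry gives [Li^+] = (3/1)[PO4^3-] = 8.40 x 10^-3 M.
Ksp = [Li^+]^3[PO4^3-]
Ksp = (8.40 × 10^-3)^3 × 2.8 × 10^-3 = 1.7 × 10^-9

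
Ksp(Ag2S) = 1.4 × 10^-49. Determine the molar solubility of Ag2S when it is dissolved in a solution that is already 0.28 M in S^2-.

s = 3.5 × 10^-25 M

Ag2S(s) <=> 2 Ag^+(aq) + S^2-(aq)
Ksp = [Ag^+]^2[S^2-]
Let s be the molar solubility in this solution. [Ag^+] = 2s, [S^2-] = 0.28 + s ≈ 0.28 (common-ion effect: S^2- is already 0.28 M).
Ksp ≈ (2s)^2 × 0.28
s = 3.5 × 10^-25 M
Check: s = 3.5 x 10^-25 ≪ 0.28, so the approximation is valid.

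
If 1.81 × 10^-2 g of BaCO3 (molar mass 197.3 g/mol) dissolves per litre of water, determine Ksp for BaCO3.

8.42e-9

Molar solubility s = (1.81 x 10^-2 g/L) / (197.3 g/mol) = 9.174 x 10^-5 M.
BaCO3(s) ⇌ Ba^2+(aq) + CO3^2-(aq)
If s mol/L of BaCO3 dissolves, [Ba^2+] = s and [CO3^2-] = s.
Ksp = [Ba^2+][CO3^2-]
Ksp = (s)(s) = s^2
Ksp = (9.174 x 10^-5)^2 = 8.42 x 10^-9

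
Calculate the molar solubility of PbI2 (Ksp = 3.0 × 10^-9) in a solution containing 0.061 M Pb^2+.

PbI2(s) <=> Pb^2+(aq) + 2 I^-(aq)
Ksp = [Pb^2+][I^-]^2
Let s = moles of PbI2 that dissolve per litre. [Pb^2+] = 0.061 + s ≈ 0.061, [I^-] = 2s (common-ion effect: Pb^2+ is already 0.061 M).
Ksp ≈ 0.061 × (2s)^2
s = 1.1 × 10^-4 M
Check: s = 1.1 × 10^-4 ≪ 0.061, so the approximation is valid.

s = 1.1e-4 M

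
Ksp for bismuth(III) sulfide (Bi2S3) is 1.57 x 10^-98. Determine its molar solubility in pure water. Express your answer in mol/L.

s ≈ 1.08 × 10^-20 M

Bi2S3(s) ⇌ 2 Bi^3+ + 3 S^2-
Ksp = [Bi^3+]^2[S^2-]^3
Let s = molar solubility. Then [Bi^3+] = 2s and [S^2-] = 3s.
Ksp = (2s)^2(3s)^3 = 108s^5
s = (1.57 x 10^-98 / 108)^(1/5) = 1.08 × 10^-20 M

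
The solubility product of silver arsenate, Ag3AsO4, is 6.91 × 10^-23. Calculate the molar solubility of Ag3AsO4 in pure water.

1.26 × 10^-6 M

Ag3AsO4(s) ⇌ 3 Ag^+(aq) + AsO4^3-(aq)
Ksp = [Ag^+]^3[AsO4^3-]
For each mole of Ag3AsO4 that dissolves: [Ag^+] = 3s, [AsO4^3-] = s.
Substituting: Ksp = (3s)^3s = 27s^4
s = (6.91 × 10^-23 / 27)^(1/4) = 1.26 × 10^-6 M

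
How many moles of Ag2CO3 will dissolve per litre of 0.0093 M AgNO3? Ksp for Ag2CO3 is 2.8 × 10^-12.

s = 3.2 × 10^-8 M

Ag2CO3(s) ⇌ 2 Ag^+(aq) + CO3^2-(aq)
Ksp = [Ag^+]^2[CO3^2-]
If s mol/L dissolves here, [Ag^+] = 0.0093 + 2s ≈ 0.0093, [CO3^2-] = s (Ksp is small, so little additional dissolves).
Ksp ≈ (0.0093)^2 × s
s = 3.2 × 10^-8 M
Check: 2s = 6.5 x 10^-8 ≪ 0.0093, so the approximation is valid.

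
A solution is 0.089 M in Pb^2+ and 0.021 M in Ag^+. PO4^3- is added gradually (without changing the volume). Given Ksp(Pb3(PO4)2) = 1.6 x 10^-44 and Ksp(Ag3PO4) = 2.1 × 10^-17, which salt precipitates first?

Each salt begins to precipitate when Q = Ksp, i.e. when [PO4^3-] reaches its threshold.
For Pb3(PO4)2: 1.6 x 10^-44 = (0.089)^3 × [PO4^3-]^2  ⇒  [PO4^3-] = 4.8 x 10^-21 M.
For Ag3PO4: 2.1 × 10^-17 = (0.021)^3 × [PO4^3-]  ⇒  [PO4^3-] = 2.3 × 10^-12 M.
The salt with the lower threshold [PO4^3-] precipitates first: Pb3(PO4)2.

Pb3(PO4)2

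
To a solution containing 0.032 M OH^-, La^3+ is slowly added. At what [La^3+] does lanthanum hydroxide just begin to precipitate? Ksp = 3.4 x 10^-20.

1.0e-15 M

La(OH)3(s) <=> La^3+(aq) + 3 OH^-(aq)
Ksp = [La^3+][OH^-]^3
Precipitation begins when Q = Ksp. With [OH^-] = 0.032 M:
3.4 x 10^-20 = (0.032)^3 × [La^3+]
[La^3+] = (3.4 x 10^-20 / 3.28 x 10^-5) = 1.0 x 10^-15 M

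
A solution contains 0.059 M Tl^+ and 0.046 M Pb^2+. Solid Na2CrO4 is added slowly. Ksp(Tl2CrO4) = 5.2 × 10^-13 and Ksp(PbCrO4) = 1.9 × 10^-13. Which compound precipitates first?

PbCrO4

Each salt begins to precipitate when Q = Ksp, i.e. when [CrO4^2-] reaches its threshold.
For Tl2CrO4: 5.2 × 10^-13 = (0.059)^2 × [CrO4^2-]  ⇒  [CrO4^2-] = 1.5 × 10^-10 M.
For PbCrO4: 1.9 × 10^-13 = 0.046 × [CrO4^2-]  ⇒  [CrO4^2-] = 4.1 × 10^-12 M.
The salt with the lower threshold [CrO4^2-] precipitates first: PbCrO4.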